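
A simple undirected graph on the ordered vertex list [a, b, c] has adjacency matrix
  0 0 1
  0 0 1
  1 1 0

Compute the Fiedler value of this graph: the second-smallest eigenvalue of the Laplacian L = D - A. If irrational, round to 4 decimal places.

With the vertex order [a, b, c], the degrees are [1, 1, 2], giving D = diag(1, 1, 2) and L = D - A. The sorted Laplacian eigenvalues are [0, 1, 3]; the algebraic connectivity is the second entry, 1.

1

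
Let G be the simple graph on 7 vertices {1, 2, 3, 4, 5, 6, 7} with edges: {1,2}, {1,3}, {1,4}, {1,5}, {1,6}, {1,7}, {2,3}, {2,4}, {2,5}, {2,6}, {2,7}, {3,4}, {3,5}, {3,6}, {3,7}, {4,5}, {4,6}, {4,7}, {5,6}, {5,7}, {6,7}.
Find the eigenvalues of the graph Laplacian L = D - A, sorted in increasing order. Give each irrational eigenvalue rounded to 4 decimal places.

[0, 7, 7, 7, 7, 7, 7]

Reading degrees in the order [1, 2, 3, 4, 5, 6, 7] gives [6, 6, 6, 6, 6, 6, 6]; set D = diag(6, 6, 6, 6, 6, 6, 6) and form L = D - A. Diagonalising L (or applying a numerical eigensolver to the 7x7 matrix) gives the spectrum above. The largest eigenvalue, 7, is at most the vertex count 7.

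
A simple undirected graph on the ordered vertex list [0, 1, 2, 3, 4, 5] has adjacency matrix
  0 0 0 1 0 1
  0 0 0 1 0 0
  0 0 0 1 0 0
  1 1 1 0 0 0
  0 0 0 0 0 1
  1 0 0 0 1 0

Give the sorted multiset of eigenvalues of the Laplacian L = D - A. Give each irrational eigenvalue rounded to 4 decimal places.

[0, 0.3249, 1, 1.4608, 3, 4.2143]

With the vertex order [0, 1, 2, 3, 4, 5], the degrees are [2, 1, 1, 3, 1, 2], giving D = diag(2, 1, 1, 3, 1, 2) and L = D - A. The multiplicity of 0 as a Laplacian eigenvalue equals the number of connected components.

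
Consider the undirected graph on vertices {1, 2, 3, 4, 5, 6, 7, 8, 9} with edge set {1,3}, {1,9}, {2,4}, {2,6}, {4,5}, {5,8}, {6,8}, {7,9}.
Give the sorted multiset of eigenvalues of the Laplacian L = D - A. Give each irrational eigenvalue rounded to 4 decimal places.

[0, 0, 0.5858, 1.3820, 1.3820, 2, 3.4142, 3.6180, 3.6180]

Reading degrees in the order [1, 2, 3, 4, 5, 6, 7, 8, 9] gives [2, 2, 1, 2, 2, 2, 1, 2, 2]; set D = diag(2, 2, 1, 2, 2, 2, 1, 2, 2) and form L = D - A. Since every row of L sums to 0, the all-ones vector is in the kernel and 0 is an eigenvalue. The 2 zero eigenvalues correspond to the 2 connected components. There are 2 zeros in the spectrum, matching the 2 components. The largest eigenvalue, 3.6180, is at most the vertex count 9.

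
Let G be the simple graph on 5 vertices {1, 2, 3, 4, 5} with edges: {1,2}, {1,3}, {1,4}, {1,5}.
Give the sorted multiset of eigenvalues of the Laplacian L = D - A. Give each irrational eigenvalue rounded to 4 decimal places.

[0, 1, 1, 1, 5]

Reading degrees in the order [1, 2, 3, 4, 5] gives [4, 1, 1, 1, 1]; set D = diag(4, 1, 1, 1, 1) and form L = D - A. Since every row of L sums to 0, the all-ones vector is in the kernel and 0 is an eigenvalue. The single zero eigenvalue shows the graph is connected. The largest eigenvalue, 5, is at most the vertex count 5. There is one zero in the spectrum, matching the 1 component.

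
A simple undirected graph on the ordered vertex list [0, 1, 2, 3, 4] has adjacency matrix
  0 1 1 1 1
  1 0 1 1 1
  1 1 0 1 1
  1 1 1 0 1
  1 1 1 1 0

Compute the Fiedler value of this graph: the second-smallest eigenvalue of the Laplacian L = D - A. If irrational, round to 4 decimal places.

Each diagonal entry of L is the vertex degree and each off-diagonal entry is -1 where an edge is present, 0 otherwise; in the order [0, 1, 2, 3, 4] the diagonal is [4, 4, 4, 4, 4]. Computing the eigenvalues of L and sorting gives [0, 5, 5, 5, 5]. The Fiedler value lambda_2 = 5 is strictly positive, so the graph is connected. The eigenvalues sum to 20, which equals trace(L) = 2|E|.

5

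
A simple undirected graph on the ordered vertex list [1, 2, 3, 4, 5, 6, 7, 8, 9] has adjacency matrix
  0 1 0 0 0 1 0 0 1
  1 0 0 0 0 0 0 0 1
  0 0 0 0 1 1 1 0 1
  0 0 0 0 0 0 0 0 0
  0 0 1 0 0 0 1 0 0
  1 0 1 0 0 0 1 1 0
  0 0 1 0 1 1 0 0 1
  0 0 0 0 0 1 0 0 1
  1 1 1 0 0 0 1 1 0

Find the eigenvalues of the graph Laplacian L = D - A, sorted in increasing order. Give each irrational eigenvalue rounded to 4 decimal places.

Reading degrees in the order [1, 2, 3, 4, 5, 6, 7, 8, 9] gives [3, 2, 4, 0, 2, 4, 4, 2, 5]; set D = diag(3, 2, 4, 0, 2, 4, 4, 2, 5) and form L = D - A. L is symmetric positive semidefinite, so every eigenvalue is real and nonnegative. The 2 zero eigenvalues correspond to the 2 connected components. The eigenvalues sum to 26, which equals trace(L) = 2|E|. The largest eigenvalue, 6.7935, is at most the vertex count 9.

[0, 0, 1.1261, 1.6867, 3, 3.6927, 4.7009, 5, 6.7935]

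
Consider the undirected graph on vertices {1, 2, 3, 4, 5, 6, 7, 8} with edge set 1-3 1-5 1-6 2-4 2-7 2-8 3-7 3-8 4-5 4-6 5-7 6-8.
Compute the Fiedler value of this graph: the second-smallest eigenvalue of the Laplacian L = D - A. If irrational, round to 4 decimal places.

With the vertex order [1, 2, 3, 4, 5, 6, 7, 8], the degrees are [3, 3, 3, 3, 3, 3, 3, 3], giving D = diag(3, 3, 3, 3, 3, 3, 3, 3) and L = D - A. Computing the eigenvalues of L and sorting gives [0, 2, 2, 2, 4, 4, 4, 6]. The Fiedler value lambda_2 = 2 is strictly positive, so the graph is connected. The eigenvalues sum to 24, which equals trace(L) = 2|E|.

2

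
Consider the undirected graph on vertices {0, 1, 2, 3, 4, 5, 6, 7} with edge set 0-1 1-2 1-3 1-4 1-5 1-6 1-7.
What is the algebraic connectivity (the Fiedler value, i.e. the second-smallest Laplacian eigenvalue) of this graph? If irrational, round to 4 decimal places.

1

Each diagonal entry of L is the vertex degree and each off-diagonal entry is -1 where an edge is present, 0 otherwise; in the order [0, 1, 2, 3, 4, 5, 6, 7] the diagonal is [1, 7, 1, 1, 1, 1, 1, 1]. The sorted Laplacian eigenvalues are [0, 1, 1, 1, 1, 1, 1, 8]; the algebraic connectivity is the second entry, 1.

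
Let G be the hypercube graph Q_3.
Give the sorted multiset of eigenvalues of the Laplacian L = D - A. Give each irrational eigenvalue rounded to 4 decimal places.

[0, 2, 2, 2, 4, 4, 4, 6]

The graph has 8 vertices and degree multiset [3, 3, 3, 3, 3, 3, 3, 3]; D is the diagonal matrix of degrees and L = D - A. Diagonalising L (or applying a numerical eigensolver to the 8x8 matrix) gives the spectrum above. The single zero eigenvalue shows the graph is connected. The eigenvalues sum to 24, which equals trace(L) = 2|E|. The largest eigenvalue, 6, is at most the vertex count 8.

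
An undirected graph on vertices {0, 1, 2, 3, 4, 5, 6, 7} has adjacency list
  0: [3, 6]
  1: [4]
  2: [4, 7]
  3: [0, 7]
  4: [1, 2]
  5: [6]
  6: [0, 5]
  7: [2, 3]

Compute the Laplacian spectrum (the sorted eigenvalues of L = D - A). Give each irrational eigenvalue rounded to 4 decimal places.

Each diagonal entry of L is the vertex degree and each off-diagonal entry is -1 where an edge is present, 0 otherwise; in the order [0, 1, 2, 3, 4, 5, 6, 7] the diagonal is [2, 1, 2, 2, 2, 1, 2, 2]. Since every row of L sums to 0, the all-ones vector is in the kernel and 0 is an eigenvalue.

[0, 0.1522, 0.5858, 1.2346, 2, 2.7654, 3.4142, 3.8478]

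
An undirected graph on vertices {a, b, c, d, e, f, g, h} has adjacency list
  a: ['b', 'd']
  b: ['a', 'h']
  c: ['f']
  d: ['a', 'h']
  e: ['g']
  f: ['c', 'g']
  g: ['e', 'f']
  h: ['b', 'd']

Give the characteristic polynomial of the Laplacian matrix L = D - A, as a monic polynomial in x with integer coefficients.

With the vertex order [a, b, c, d, e, f, g, h], the degrees are [2, 2, 1, 2, 1, 2, 2, 2], giving D = diag(2, 2, 1, 2, 1, 2, 2, 2) and L = D - A. Computing det(xI - L) by cofactor expansion (or equivalently via sum-over-permutations) gives x^8 - 14x^7 + 78x^6 - 220x^5 + 328x^4 - 240x^3 + 64x^2. Since p(0) = det(-L) = 0, x divides p(x). The largest eigenvalue, 4, is at most the vertex count 8.

x^8 - 14x^7 + 78x^6 - 220x^5 + 328x^4 - 240x^3 + 64x^2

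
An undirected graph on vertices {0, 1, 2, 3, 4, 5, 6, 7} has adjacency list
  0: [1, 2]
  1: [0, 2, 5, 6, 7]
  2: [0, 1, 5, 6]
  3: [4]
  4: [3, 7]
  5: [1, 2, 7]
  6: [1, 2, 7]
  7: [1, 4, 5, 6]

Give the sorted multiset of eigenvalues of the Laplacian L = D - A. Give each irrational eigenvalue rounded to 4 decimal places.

Each diagonal entry of L is the vertex degree and each off-diagonal entry is -1 where an edge is present, 0 otherwise; in the order [0, 1, 2, 3, 4, 5, 6, 7] the diagonal is [2, 5, 4, 1, 2, 3, 3, 4]. Since every row of L sums to 0, the all-ones vector is in the kernel and 0 is an eigenvalue. By the matrix-tree theorem the graph has (1/8) * product of the nonzero eigenvalues = 111 spanning trees. The eigenvalues sum to 24, which equals trace(L) = 2|E|.

[0, 0.4094, 1.8698, 2.5321, 3, 4.4024, 5.6865, 6.0997]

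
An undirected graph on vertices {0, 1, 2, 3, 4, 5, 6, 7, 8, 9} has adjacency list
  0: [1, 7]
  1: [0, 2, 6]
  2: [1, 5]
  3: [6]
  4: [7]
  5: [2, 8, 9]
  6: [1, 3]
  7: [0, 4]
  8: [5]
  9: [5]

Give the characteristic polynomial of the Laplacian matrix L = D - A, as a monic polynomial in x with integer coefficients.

Reading degrees in the order [0, 1, 2, 3, 4, 5, 6, 7, 8, 9] gives [2, 3, 2, 1, 1, 3, 2, 2, 1, 1]; set D = diag(2, 3, 2, 1, 1, 3, 2, 2, 1, 1) and form L = D - A. Computing det(xI - L) by cofactor expansion (or equivalently via sum-over-permutations) gives x^10 - 18x^9 + 134x^8 - 536x^7 + 1254x^6 - 1752x^5 + 1431x^4 - 638x^3 + 134x^2 - 10x. The constant term is 0 because L is singular (the all-ones vector lies in its kernel). The largest eigenvalue, 4.5566, is at most the vertex count 10.

x^10 - 18x^9 + 134x^8 - 536x^7 + 1254x^6 - 1752x^5 + 1431x^4 - 638x^3 + 134x^2 - 10x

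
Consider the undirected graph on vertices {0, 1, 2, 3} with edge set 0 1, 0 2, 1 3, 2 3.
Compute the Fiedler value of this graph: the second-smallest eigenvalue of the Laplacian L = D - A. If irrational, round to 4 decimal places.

Reading degrees in the order [0, 1, 2, 3] gives [2, 2, 2, 2]; set D = diag(2, 2, 2, 2) and form L = D - A. Computing the eigenvalues of L and sorting gives [0, 2, 2, 4]. The Fiedler value lambda_2 = 2 is strictly positive, so the graph is connected.

2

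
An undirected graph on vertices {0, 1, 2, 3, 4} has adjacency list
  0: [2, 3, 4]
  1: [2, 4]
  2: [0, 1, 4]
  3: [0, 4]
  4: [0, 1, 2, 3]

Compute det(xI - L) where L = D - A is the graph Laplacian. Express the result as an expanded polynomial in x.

x^5 - 14x^4 + 70x^3 - 146x^2 + 105x

Each diagonal entry of L is the vertex degree and each off-diagonal entry is -1 where an edge is present, 0 otherwise; in the order [0, 1, 2, 3, 4] the diagonal is [3, 2, 3, 2, 4]. L has integer entries, so p(x) = det(xI - L) has integer coefficients. Expanding the determinant yields x^5 - 14x^4 + 70x^3 - 146x^2 + 105x. The coefficient of x^4 equals -trace(L) = -14, matching the sum of degrees. By the matrix-tree theorem the graph has (1/5) * product of the nonzero eigenvalues = 21 spanning trees. The eigenvalues sum to 14, which equals trace(L) = 2|E|.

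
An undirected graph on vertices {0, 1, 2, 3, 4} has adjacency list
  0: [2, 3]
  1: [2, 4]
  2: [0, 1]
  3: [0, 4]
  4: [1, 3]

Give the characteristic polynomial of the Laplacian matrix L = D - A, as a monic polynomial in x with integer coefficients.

x^5 - 10x^4 + 35x^3 - 50x^2 + 25x

Reading degrees in the order [0, 1, 2, 3, 4] gives [2, 2, 2, 2, 2]; set D = diag(2, 2, 2, 2, 2) and form L = D - A. L has integer entries, so p(x) = det(xI - L) has integer coefficients. Expanding the determinant yields x^5 - 10x^4 + 35x^3 - 50x^2 + 25x. The coefficient of x^4 equals -trace(L) = -10, matching the sum of degrees. There is one zero in the spectrum, matching the 1 component.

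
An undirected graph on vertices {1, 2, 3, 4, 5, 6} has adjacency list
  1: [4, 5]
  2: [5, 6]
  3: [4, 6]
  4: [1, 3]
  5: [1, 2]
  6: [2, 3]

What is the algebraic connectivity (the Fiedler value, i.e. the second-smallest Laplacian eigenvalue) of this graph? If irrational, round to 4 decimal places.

1

Each diagonal entry of L is the vertex degree and each off-diagonal entry is -1 where an edge is present, 0 otherwise; in the order [1, 2, 3, 4, 5, 6] the diagonal is [2, 2, 2, 2, 2, 2]. The smallest Laplacian eigenvalue is always 0. The next one, lambda_2 = 1, measures how hard the graph is to disconnect: larger values mean better connectivity. The largest eigenvalue, 4, is at most the vertex count 6.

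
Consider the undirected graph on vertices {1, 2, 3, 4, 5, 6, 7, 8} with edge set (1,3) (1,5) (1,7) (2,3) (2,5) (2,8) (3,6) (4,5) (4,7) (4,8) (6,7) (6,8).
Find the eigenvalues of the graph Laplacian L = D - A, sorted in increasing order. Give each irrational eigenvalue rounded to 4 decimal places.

Reading degrees in the order [1, 2, 3, 4, 5, 6, 7, 8] gives [3, 3, 3, 3, 3, 3, 3, 3]; set D = diag(3, 3, 3, 3, 3, 3, 3, 3) and form L = D - A. Since every row of L sums to 0, the all-ones vector is in the kernel and 0 is an eigenvalue. There is one zero in the spectrum, matching the 1 component. The largest eigenvalue, 6, is at most the vertex count 8.

[0, 2, 2, 2, 4, 4, 4, 6]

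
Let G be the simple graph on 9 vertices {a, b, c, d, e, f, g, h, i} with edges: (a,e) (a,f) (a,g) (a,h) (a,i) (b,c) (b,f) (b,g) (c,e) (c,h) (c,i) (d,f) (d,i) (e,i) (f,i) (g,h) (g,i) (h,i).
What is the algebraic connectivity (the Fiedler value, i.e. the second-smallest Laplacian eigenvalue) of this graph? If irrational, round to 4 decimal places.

1.6575

Reading degrees in the order [a, b, c, d, e, f, g, h, i] gives [5, 3, 4, 2, 3, 4, 4, 4, 7]; set D = diag(5, 3, 4, 2, 3, 4, 4, 4, 7) and form L = D - A. Computing the eigenvalues of L and sorting gives [0, 1.6575, 2.4638, 3.0690, 3.7794, 4.4777, 5.9100, 6.5152, 8.1273]. The Fiedler value lambda_2 = 1.6575 is strictly positive, so the graph is connected. By the matrix-tree theorem the graph has (1/9) * product of the nonzero eigenvalues = 7375 spanning trees.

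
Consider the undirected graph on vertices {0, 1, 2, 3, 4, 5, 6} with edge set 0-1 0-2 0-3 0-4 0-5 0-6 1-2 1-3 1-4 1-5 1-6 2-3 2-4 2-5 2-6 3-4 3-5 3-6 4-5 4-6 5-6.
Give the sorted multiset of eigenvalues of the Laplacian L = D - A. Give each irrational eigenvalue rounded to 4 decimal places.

Reading degrees in the order [0, 1, 2, 3, 4, 5, 6] gives [6, 6, 6, 6, 6, 6, 6]; set D = diag(6, 6, 6, 6, 6, 6, 6) and form L = D - A. Since every row of L sums to 0, the all-ones vector is in the kernel and 0 is an eigenvalue. The single zero eigenvalue shows the graph is connected. By the matrix-tree theorem the graph has (1/7) * product of the nonzero eigenvalues = 16807 spanning trees. The eigenvalues sum to 42, which equals trace(L) = 2|E|.

[0, 7, 7, 7, 7, 7, 7]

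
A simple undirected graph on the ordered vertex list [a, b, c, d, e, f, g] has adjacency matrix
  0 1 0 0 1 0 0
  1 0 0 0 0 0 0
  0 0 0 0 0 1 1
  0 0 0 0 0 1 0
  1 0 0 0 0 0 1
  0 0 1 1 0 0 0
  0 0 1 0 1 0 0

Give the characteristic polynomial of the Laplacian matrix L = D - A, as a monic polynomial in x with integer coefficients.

With the vertex order [a, b, c, d, e, f, g], the degrees are [2, 1, 2, 1, 2, 2, 2], giving D = diag(2, 1, 2, 1, 2, 2, 2) and L = D - A. Computing det(xI - L) by cofactor expansion (or equivalently via sum-over-permutations) gives x^7 - 12x^6 + 55x^5 - 120x^4 + 126x^3 - 56x^2 + 7x. The constant term is 0 because L is singular (the all-ones vector lies in its kernel).

x^7 - 12x^6 + 55x^5 - 120x^4 + 126x^3 - 56x^2 + 7x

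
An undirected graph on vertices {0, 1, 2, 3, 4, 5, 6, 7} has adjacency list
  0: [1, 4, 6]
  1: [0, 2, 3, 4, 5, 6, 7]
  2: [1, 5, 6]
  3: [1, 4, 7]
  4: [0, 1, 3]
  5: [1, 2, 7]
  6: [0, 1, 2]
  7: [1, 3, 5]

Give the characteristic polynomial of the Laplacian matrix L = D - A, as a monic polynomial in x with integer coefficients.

x^8 - 28x^7 + 322x^6 - 1974x^5 + 6965x^4 - 14126x^3 + 15225x^2 - 6728x

Reading degrees in the order [0, 1, 2, 3, 4, 5, 6, 7] gives [3, 7, 3, 3, 3, 3, 3, 3]; set D = diag(3, 7, 3, 3, 3, 3, 3, 3) and form L = D - A. L has integer entries, so p(x) = det(xI - L) has integer coefficients. Expanding the determinant yields x^8 - 28x^7 + 322x^6 - 1974x^5 + 6965x^4 - 14126x^3 + 15225x^2 - 6728x. The constant term is 0 because L is singular (the all-ones vector lies in its kernel).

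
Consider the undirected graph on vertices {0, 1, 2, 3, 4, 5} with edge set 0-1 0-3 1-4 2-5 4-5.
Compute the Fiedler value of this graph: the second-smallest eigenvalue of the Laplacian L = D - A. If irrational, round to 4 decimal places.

0.2679

Reading degrees in the order [0, 1, 2, 3, 4, 5] gives [2, 2, 1, 1, 2, 2]; set D = diag(2, 2, 1, 1, 2, 2) and form L = D - A. The smallest Laplacian eigenvalue is always 0. The next one, lambda_2 = 0.2679, measures how hard the graph is to disconnect: larger values mean better connectivity. The eigenvalues sum to 10, which equals trace(L) = 2|E|.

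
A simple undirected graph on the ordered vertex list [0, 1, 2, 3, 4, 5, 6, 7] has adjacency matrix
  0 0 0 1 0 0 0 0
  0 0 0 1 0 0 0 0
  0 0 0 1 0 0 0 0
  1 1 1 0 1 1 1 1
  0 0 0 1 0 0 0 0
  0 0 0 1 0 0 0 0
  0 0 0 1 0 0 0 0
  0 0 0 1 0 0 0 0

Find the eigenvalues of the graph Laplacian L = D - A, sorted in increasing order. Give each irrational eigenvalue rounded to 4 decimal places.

Reading degrees in the order [0, 1, 2, 3, 4, 5, 6, 7] gives [1, 1, 1, 7, 1, 1, 1, 1]; set D = diag(1, 1, 1, 7, 1, 1, 1, 1) and form L = D - A. Diagonalising L (or applying a numerical eigensolver to the 8x8 matrix) gives the spectrum above.

[0, 1, 1, 1, 1, 1, 1, 8]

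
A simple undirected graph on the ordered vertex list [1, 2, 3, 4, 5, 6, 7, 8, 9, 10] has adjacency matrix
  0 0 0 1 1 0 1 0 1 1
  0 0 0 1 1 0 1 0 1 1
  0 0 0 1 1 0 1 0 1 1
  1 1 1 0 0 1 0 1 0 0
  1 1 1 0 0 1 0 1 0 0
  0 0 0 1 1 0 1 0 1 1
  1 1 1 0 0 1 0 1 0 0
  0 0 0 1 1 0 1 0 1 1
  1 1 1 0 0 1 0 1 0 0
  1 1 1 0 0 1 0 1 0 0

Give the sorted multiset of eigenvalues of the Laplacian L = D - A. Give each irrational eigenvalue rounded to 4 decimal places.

Each diagonal entry of L is the vertex degree and each off-diagonal entry is -1 where an edge is present, 0 otherwise; in the order [1, 2, 3, 4, 5, 6, 7, 8, 9, 10] the diagonal is [5, 5, 5, 5, 5, 5, 5, 5, 5, 5]. The multiplicity of 0 as a Laplacian eigenvalue equals the number of connected components. There is one zero in the spectrum, matching the 1 component.

[0, 5, 5, 5, 5, 5, 5, 5, 5, 10]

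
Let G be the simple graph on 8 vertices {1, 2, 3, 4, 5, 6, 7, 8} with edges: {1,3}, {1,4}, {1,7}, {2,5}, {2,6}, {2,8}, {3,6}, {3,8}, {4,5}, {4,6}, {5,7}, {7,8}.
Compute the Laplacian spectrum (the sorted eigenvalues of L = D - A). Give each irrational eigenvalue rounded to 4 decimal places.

[0, 2, 2, 2, 4, 4, 4, 6]

Reading degrees in the order [1, 2, 3, 4, 5, 6, 7, 8] gives [3, 3, 3, 3, 3, 3, 3, 3]; set D = diag(3, 3, 3, 3, 3, 3, 3, 3) and form L = D - A. The multiplicity of 0 as a Laplacian eigenvalue equals the number of connected components. The largest eigenvalue, 6, is at most the vertex count 8.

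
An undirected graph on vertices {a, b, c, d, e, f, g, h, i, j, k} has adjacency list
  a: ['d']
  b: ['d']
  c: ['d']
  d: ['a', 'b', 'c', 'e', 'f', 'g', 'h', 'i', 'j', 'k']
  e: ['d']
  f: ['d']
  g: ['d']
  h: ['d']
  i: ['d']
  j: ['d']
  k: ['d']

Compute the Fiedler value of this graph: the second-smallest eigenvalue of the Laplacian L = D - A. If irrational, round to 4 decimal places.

With the vertex order [a, b, c, d, e, f, g, h, i, j, k], the degrees are [1, 1, 1, 10, 1, 1, 1, 1, 1, 1, 1], giving D = diag(1, 1, 1, 10, 1, 1, 1, 1, 1, 1, 1) and L = D - A. The sorted Laplacian eigenvalues are [0, 1, 1, 1, 1, 1, 1, 1, 1, 1, 11]; the algebraic connectivity is the second entry, 1. The eigenvalues sum to 20, which equals trace(L) = 2|E|. The largest eigenvalue, 11, is at most the vertex count 11.

1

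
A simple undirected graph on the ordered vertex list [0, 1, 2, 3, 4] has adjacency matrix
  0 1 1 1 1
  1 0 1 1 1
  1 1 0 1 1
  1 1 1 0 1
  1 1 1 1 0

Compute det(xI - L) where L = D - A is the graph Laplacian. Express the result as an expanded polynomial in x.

x^5 - 20x^4 + 150x^3 - 500x^2 + 625x

Each diagonal entry of L is the vertex degree and each off-diagonal entry is -1 where an edge is present, 0 otherwise; in the order [0, 1, 2, 3, 4] the diagonal is [4, 4, 4, 4, 4]. L has integer entries, so p(x) = det(xI - L) has integer coefficients. Expanding the determinant yields x^5 - 20x^4 + 150x^3 - 500x^2 + 625x. The coefficient of x^4 equals -trace(L) = -20, matching the sum of degrees. The largest eigenvalue, 5, is at most the vertex count 5.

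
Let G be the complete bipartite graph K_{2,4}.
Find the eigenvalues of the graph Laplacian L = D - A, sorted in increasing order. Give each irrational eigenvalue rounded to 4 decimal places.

[0, 2, 2, 2, 4, 6]

The graph has 6 vertices and degree multiset [4, 4, 2, 2, 2, 2]; D is the diagonal matrix of degrees and L = D - A. Diagonalising L (or applying a numerical eigensolver to the 6x6 matrix) gives the spectrum above. The single zero eigenvalue shows the graph is connected. The eigenvalues sum to 16, which equals trace(L) = 2|E|. There is one zero in the spectrum, matching the 1 component.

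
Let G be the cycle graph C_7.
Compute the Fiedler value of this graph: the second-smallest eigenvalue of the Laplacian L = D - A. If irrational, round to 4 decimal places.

The graph has 7 vertices and degree multiset [2, 2, 2, 2, 2, 2, 2]; D is the diagonal matrix of degrees and L = D - A. The smallest Laplacian eigenvalue is always 0. The next one, lambda_2 = 0.7530, measures how hard the graph is to disconnect: larger values mean better connectivity. By the matrix-tree theorem the graph has (1/7) * product of the nonzero eigenvalues = 7 spanning trees. There is one zero in the spectrum, matching the 1 component.

0.7530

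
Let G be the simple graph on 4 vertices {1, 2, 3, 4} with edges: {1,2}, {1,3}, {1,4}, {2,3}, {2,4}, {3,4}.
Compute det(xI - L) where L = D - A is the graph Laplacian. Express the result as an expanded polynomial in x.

Reading degrees in the order [1, 2, 3, 4] gives [3, 3, 3, 3]; set D = diag(3, 3, 3, 3) and form L = D - A. The eigenvalues of L are [0, 4, 4, 4]; the characteristic polynomial is the product of (x - lambda_i), which multiplies out to x^4 - 12x^3 + 48x^2 - 64x. The coefficient of x^3 equals -trace(L) = -12, matching the sum of degrees.

x^4 - 12x^3 + 48x^2 - 64x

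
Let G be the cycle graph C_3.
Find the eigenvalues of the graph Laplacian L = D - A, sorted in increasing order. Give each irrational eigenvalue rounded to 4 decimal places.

[0, 3, 3]

The graph has 3 vertices and degree multiset [2, 2, 2]; D is the diagonal matrix of degrees and L = D - A. Since every row of L sums to 0, the all-ones vector is in the kernel and 0 is an eigenvalue. The single zero eigenvalue shows the graph is connected. By the matrix-tree theorem the graph has (1/3) * product of the nonzero eigenvalues = 3 spanning trees.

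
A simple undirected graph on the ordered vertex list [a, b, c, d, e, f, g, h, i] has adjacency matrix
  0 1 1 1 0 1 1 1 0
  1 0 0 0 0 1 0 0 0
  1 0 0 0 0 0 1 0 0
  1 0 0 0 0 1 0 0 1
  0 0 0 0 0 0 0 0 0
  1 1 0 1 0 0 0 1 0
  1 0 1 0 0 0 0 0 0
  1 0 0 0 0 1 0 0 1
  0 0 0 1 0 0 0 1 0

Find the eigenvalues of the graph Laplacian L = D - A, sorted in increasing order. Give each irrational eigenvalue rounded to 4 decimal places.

[0, 0, 0.8702, 1.5436, 3, 3, 3.1335, 5.3585, 7.0942]

Reading degrees in the order [a, b, c, d, e, f, g, h, i] gives [6, 2, 2, 3, 0, 4, 2, 3, 2]; set D = diag(6, 2, 2, 3, 0, 4, 2, 3, 2) and form L = D - A. Diagonalising L (or applying a numerical eigensolver to the 9x9 matrix) gives the spectrum above. The 2 zero eigenvalues correspond to the 2 connected components.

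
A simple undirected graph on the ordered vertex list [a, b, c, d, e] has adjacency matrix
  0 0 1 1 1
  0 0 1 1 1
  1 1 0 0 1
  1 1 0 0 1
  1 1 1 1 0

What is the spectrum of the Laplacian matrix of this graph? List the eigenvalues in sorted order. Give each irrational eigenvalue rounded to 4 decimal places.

Reading degrees in the order [a, b, c, d, e] gives [3, 3, 3, 3, 4]; set D = diag(3, 3, 3, 3, 4) and form L = D - A. Since every row of L sums to 0, the all-ones vector is in the kernel and 0 is an eigenvalue. The single zero eigenvalue shows the graph is connected. The eigenvalues sum to 16, which equals trace(L) = 2|E|.

[0, 3, 3, 5, 5]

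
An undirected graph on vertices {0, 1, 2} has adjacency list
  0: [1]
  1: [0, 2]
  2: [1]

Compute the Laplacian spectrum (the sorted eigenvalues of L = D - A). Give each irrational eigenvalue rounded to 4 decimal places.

With the vertex order [0, 1, 2], the degrees are [1, 2, 1], giving D = diag(1, 2, 1) and L = D - A. The multiplicity of 0 as a Laplacian eigenvalue equals the number of connected components. The single zero eigenvalue shows the graph is connected.

[0, 1, 3]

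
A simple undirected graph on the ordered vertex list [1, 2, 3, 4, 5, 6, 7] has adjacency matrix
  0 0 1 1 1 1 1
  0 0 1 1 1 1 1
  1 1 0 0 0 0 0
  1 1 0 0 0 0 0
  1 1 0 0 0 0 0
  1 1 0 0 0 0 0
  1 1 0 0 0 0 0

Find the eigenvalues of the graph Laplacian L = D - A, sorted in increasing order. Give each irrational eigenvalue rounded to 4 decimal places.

With the vertex order [1, 2, 3, 4, 5, 6, 7], the degrees are [5, 5, 2, 2, 2, 2, 2], giving D = diag(5, 5, 2, 2, 2, 2, 2) and L = D - A. L is symmetric positive semidefinite, so every eigenvalue is real and nonnegative.

[0, 2, 2, 2, 2, 5, 7]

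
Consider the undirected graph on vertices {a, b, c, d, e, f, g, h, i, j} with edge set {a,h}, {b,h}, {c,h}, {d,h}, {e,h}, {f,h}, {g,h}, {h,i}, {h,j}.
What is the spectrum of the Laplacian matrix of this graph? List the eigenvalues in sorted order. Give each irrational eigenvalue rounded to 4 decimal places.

Each diagonal entry of L is the vertex degree and each off-diagonal entry is -1 where an edge is present, 0 otherwise; in the order [a, b, c, d, e, f, g, h, i, j] the diagonal is [1, 1, 1, 1, 1, 1, 1, 9, 1, 1]. Diagonalising L (or applying a numerical eigensolver to the 10x10 matrix) gives the spectrum above. The eigenvalues sum to 18, which equals trace(L) = 2|E|.

[0, 1, 1, 1, 1, 1, 1, 1, 1, 10]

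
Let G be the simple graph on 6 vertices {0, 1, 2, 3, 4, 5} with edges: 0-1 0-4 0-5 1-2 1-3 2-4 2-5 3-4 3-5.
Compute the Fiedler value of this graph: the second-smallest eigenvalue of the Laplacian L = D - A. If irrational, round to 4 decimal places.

3

Each diagonal entry of L is the vertex degree and each off-diagonal entry is -1 where an edge is present, 0 otherwise; in the order [0, 1, 2, 3, 4, 5] the diagonal is [3, 3, 3, 3, 3, 3]. Computing the eigenvalues of L and sorting gives [0, 3, 3, 3, 3, 6]. The Fiedler value lambda_2 = 3 is strictly positive, so the graph is connected. The largest eigenvalue, 6, is at most the vertex count 6. The eigenvalues sum to 18, which equals trace(L) = 2|E|.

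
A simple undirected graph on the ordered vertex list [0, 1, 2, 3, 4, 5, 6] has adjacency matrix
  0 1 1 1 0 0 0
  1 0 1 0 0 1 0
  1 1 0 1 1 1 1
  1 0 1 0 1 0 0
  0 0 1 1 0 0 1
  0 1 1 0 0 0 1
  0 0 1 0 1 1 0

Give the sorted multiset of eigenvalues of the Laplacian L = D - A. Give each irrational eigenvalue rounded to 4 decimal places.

[0, 2, 2, 4, 4, 5, 7]

Reading degrees in the order [0, 1, 2, 3, 4, 5, 6] gives [3, 3, 6, 3, 3, 3, 3]; set D = diag(3, 3, 6, 3, 3, 3, 3) and form L = D - A. L is symmetric positive semidefinite, so every eigenvalue is real and nonnegative. The largest eigenvalue, 7, is at most the vertex count 7.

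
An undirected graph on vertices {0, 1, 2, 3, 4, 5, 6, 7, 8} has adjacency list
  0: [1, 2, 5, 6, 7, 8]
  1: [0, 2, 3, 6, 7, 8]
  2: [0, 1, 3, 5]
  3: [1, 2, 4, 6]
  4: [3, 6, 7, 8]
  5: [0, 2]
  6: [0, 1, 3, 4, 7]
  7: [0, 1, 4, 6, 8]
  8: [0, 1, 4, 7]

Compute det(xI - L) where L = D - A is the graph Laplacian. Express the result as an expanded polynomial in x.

With the vertex order [0, 1, 2, 3, 4, 5, 6, 7, 8], the degrees are [6, 6, 4, 4, 4, 2, 5, 5, 4], giving D = diag(6, 6, 4, 4, 4, 2, 5, 5, 4) and L = D - A. Computing det(xI - L) by cofactor expansion (or equivalently via sum-over-permutations) gives x^9 - 40x^8 + 685x^7 - 6544x^6 + 38032x^5 - 137162x^4 + 298196x^3 - 354548x^2 + 174348x. Since p(0) = det(-L) = 0, x divides p(x). There is one zero in the spectrum, matching the 1 component.

x^9 - 40x^8 + 685x^7 - 6544x^6 + 38032x^5 - 137162x^4 + 298196x^3 - 354548x^2 + 174348x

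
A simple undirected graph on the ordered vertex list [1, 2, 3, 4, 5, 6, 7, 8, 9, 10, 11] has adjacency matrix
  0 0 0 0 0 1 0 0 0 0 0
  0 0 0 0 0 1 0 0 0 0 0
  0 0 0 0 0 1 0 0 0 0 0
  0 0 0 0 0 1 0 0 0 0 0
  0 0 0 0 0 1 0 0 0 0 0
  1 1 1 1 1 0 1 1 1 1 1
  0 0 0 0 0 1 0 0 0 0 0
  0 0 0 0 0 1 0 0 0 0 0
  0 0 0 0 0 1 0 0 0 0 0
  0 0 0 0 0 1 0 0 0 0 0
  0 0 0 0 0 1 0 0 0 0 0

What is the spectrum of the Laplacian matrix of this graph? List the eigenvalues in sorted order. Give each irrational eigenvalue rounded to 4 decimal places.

[0, 1, 1, 1, 1, 1, 1, 1, 1, 1, 11]

Each diagonal entry of L is the vertex degree and each off-diagonal entry is -1 where an edge is present, 0 otherwise; in the order [1, 2, 3, 4, 5, 6, 7, 8, 9, 10, 11] the diagonal is [1, 1, 1, 1, 1, 10, 1, 1, 1, 1, 1]. Since every row of L sums to 0, the all-ones vector is in the kernel and 0 is an eigenvalue. By the matrix-tree theorem the graph has (1/11) * product of the nonzero eigenvalues = 1 spanning tree.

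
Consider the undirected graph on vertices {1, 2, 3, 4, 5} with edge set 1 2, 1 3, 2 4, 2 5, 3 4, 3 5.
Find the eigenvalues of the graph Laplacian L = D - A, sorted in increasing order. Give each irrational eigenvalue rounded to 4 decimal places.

[0, 2, 2, 3, 5]

With the vertex order [1, 2, 3, 4, 5], the degrees are [2, 3, 3, 2, 2], giving D = diag(2, 3, 3, 2, 2) and L = D - A. The multiplicity of 0 as a Laplacian eigenvalue equals the number of connected components. The single zero eigenvalue shows the graph is connected. The eigenvalues sum to 12, which equals trace(L) = 2|E|.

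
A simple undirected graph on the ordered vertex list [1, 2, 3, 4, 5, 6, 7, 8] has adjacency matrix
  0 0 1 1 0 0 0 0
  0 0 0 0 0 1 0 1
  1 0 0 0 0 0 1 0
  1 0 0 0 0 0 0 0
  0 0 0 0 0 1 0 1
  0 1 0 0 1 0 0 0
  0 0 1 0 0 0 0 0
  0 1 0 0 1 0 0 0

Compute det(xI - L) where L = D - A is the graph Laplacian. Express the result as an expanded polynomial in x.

Each diagonal entry of L is the vertex degree and each off-diagonal entry is -1 where an edge is present, 0 otherwise; in the order [1, 2, 3, 4, 5, 6, 7, 8] the diagonal is [2, 2, 2, 1, 2, 2, 1, 2]. L has integer entries, so p(x) = det(xI - L) has integer coefficients. Expanding the determinant yields x^8 - 14x^7 + 78x^6 - 220x^5 + 328x^4 - 240x^3 + 64x^2. The coefficient of x^7 equals -trace(L) = -14, matching the sum of degrees. There are 2 zeros in the spectrum, matching the 2 components.

x^8 - 14x^7 + 78x^6 - 220x^5 + 328x^4 - 240x^3 + 64x^2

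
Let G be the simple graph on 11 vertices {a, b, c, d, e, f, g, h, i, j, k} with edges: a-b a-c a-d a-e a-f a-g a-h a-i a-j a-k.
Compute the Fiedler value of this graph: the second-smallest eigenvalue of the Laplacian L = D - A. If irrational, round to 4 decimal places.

1

Reading degrees in the order [a, b, c, d, e, f, g, h, i, j, k] gives [10, 1, 1, 1, 1, 1, 1, 1, 1, 1, 1]; set D = diag(10, 1, 1, 1, 1, 1, 1, 1, 1, 1, 1) and form L = D - A. The smallest Laplacian eigenvalue is always 0. The next one, lambda_2 = 1, measures how hard the graph is to disconnect: larger values mean better connectivity. The largest eigenvalue, 11, is at most the vertex count 11.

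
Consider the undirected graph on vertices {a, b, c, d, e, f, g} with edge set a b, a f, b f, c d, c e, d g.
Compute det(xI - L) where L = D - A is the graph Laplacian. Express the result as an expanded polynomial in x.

With the vertex order [a, b, c, d, e, f, g], the degrees are [2, 2, 2, 2, 1, 2, 1], giving D = diag(2, 2, 2, 2, 1, 2, 1) and L = D - A. Computing det(xI - L) by cofactor expansion (or equivalently via sum-over-permutations) gives x^7 - 12x^6 + 55x^5 - 118x^4 + 114x^3 - 36x^2. The constant term is 0 because L is singular (the all-ones vector lies in its kernel). The largest eigenvalue, 3.4142, is at most the vertex count 7. There are 2 zeros in the spectrum, matching the 2 components.

x^7 - 12x^6 + 55x^5 - 118x^4 + 114x^3 - 36x^2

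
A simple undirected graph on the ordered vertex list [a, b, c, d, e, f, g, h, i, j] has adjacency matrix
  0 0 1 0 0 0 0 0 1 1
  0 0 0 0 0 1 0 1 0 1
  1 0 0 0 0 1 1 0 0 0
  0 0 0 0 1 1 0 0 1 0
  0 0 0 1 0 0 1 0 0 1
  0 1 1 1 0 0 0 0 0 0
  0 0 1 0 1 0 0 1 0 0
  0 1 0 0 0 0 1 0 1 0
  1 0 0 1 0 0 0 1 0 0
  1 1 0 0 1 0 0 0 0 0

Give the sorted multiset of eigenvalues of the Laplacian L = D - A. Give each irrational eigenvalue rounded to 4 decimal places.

Reading degrees in the order [a, b, c, d, e, f, g, h, i, j] gives [3, 3, 3, 3, 3, 3, 3, 3, 3, 3]; set D = diag(3, 3, 3, 3, 3, 3, 3, 3, 3, 3) and form L = D - A. L is symmetric positive semidefinite, so every eigenvalue is real and nonnegative. The single zero eigenvalue shows the graph is connected. The largest eigenvalue, 5, is at most the vertex count 10.

[0, 2, 2, 2, 2, 2, 5, 5, 5, 5]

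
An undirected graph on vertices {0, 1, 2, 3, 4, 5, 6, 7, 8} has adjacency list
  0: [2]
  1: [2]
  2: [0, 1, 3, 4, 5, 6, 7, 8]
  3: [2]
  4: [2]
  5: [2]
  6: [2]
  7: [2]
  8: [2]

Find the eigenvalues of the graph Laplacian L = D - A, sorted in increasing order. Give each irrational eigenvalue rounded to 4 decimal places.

[0, 1, 1, 1, 1, 1, 1, 1, 9]

With the vertex order [0, 1, 2, 3, 4, 5, 6, 7, 8], the degrees are [1, 1, 8, 1, 1, 1, 1, 1, 1], giving D = diag(1, 1, 8, 1, 1, 1, 1, 1, 1) and L = D - A. The multiplicity of 0 as a Laplacian eigenvalue equals the number of connected components. The single zero eigenvalue shows the graph is connected. The largest eigenvalue, 9, is at most the vertex count 9.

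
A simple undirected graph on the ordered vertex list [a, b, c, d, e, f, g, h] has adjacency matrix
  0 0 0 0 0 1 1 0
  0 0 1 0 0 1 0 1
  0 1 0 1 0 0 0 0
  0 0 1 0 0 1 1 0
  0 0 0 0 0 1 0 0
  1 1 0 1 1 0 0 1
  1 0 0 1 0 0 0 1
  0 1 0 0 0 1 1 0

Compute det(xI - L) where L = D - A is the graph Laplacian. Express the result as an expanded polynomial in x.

x^8 - 22x^7 + 196x^6 - 914x^5 + 2400x^4 - 3532x^3 + 2683x^2 - 808x

With the vertex order [a, b, c, d, e, f, g, h], the degrees are [2, 3, 2, 3, 1, 5, 3, 3], giving D = diag(2, 3, 2, 3, 1, 5, 3, 3) and L = D - A. Computing det(xI - L) by cofactor expansion (or equivalently via sum-over-permutations) gives x^8 - 22x^7 + 196x^6 - 914x^5 + 2400x^4 - 3532x^3 + 2683x^2 - 808x. The constant term is 0 because L is singular (the all-ones vector lies in its kernel).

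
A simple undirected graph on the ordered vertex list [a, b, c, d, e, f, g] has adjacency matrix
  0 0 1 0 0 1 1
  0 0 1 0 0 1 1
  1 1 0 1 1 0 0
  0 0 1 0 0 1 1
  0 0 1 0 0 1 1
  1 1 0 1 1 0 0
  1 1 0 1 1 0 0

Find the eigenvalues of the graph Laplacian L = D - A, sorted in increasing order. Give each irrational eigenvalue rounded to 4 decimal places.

[0, 3, 3, 3, 4, 4, 7]

Reading degrees in the order [a, b, c, d, e, f, g] gives [3, 3, 4, 3, 3, 4, 4]; set D = diag(3, 3, 4, 3, 3, 4, 4) and form L = D - A. L is symmetric positive semidefinite, so every eigenvalue is real and nonnegative. By the matrix-tree theorem the graph has (1/7) * product of the nonzero eigenvalues = 432 spanning trees. The largest eigenvalue, 7, is at most the vertex count 7.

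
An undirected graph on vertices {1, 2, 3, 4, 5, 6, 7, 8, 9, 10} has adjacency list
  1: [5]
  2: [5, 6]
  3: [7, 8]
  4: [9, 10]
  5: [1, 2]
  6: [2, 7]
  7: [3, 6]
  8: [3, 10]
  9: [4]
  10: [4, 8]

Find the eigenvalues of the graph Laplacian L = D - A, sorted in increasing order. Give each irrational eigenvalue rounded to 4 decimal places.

[0, 0.0979, 0.3820, 0.8244, 1.3820, 2, 2.6180, 3.1756, 3.6180, 3.9021]

With the vertex order [1, 2, 3, 4, 5, 6, 7, 8, 9, 10], the degrees are [1, 2, 2, 2, 2, 2, 2, 2, 1, 2], giving D = diag(1, 2, 2, 2, 2, 2, 2, 2, 1, 2) and L = D - A. The multiplicity of 0 as a Laplacian eigenvalue equals the number of connected components. The single zero eigenvalue shows the graph is connected. By the matrix-tree theorem the graph has (1/10) * product of the nonzero eigenvalues = 1 spanning tree.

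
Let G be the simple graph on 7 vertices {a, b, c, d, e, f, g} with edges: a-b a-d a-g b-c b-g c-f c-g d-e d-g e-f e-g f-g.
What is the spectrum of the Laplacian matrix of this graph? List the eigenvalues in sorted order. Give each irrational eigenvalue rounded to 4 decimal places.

Reading degrees in the order [a, b, c, d, e, f, g] gives [3, 3, 3, 3, 3, 3, 6]; set D = diag(3, 3, 3, 3, 3, 3, 6) and form L = D - A. Diagonalising L (or applying a numerical eigensolver to the 7x7 matrix) gives the spectrum above. The single zero eigenvalue shows the graph is connected. The eigenvalues sum to 24, which equals trace(L) = 2|E|.

[0, 2, 2, 4, 4, 5, 7]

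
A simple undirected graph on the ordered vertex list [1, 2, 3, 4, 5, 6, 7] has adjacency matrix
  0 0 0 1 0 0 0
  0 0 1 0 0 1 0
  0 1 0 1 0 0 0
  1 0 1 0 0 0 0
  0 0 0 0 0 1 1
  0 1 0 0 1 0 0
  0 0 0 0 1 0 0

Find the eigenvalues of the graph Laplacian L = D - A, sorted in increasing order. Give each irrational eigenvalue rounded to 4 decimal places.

[0, 0.1981, 0.7530, 1.5550, 2.4450, 3.2470, 3.8019]

Reading degrees in the order [1, 2, 3, 4, 5, 6, 7] gives [1, 2, 2, 2, 2, 2, 1]; set D = diag(1, 2, 2, 2, 2, 2, 1) and form L = D - A. Diagonalising L (or applying a numerical eigensolver to the 7x7 matrix) gives the spectrum above. The single zero eigenvalue shows the graph is connected. By the matrix-tree theorem the graph has (1/7) * product of the nonzero eigenvalues = 1 spanning tree.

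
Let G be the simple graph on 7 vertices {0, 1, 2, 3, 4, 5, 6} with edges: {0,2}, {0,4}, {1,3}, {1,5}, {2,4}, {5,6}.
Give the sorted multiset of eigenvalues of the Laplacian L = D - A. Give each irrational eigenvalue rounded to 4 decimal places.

Each diagonal entry of L is the vertex degree and each off-diagonal entry is -1 where an edge is present, 0 otherwise; in the order [0, 1, 2, 3, 4, 5, 6] the diagonal is [2, 2, 2, 1, 2, 2, 1]. Since every row of L sums to 0, the all-ones vector is in the kernel and 0 is an eigenvalue. The 2 zero eigenvalues correspond to the 2 connected components. The largest eigenvalue, 3.4142, is at most the vertex count 7.

[0, 0, 0.5858, 2, 3, 3, 3.4142]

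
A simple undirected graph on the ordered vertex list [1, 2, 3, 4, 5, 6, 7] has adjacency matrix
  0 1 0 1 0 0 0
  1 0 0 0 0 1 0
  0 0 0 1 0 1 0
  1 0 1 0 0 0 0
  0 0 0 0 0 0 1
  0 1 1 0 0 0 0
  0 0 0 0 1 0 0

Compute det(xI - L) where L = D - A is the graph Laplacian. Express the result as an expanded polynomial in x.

Reading degrees in the order [1, 2, 3, 4, 5, 6, 7] gives [2, 2, 2, 2, 1, 2, 1]; set D = diag(2, 2, 2, 2, 1, 2, 1) and form L = D - A. L has integer entries, so p(x) = det(xI - L) has integer coefficients. Expanding the determinant yields x^7 - 12x^6 + 55x^5 - 120x^4 + 125x^3 - 50x^2. Since p(0) = det(-L) = 0, x divides p(x). The largest eigenvalue, 3.6180, is at most the vertex count 7.

x^7 - 12x^6 + 55x^5 - 120x^4 + 125x^3 - 50x^2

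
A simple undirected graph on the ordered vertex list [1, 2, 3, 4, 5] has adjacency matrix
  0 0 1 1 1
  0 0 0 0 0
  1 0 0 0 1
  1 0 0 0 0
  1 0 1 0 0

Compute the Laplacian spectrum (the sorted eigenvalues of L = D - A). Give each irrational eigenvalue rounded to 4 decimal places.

Reading degrees in the order [1, 2, 3, 4, 5] gives [3, 0, 2, 1, 2]; set D = diag(3, 0, 2, 1, 2) and form L = D - A. The multiplicity of 0 as a Laplacian eigenvalue equals the number of connected components. The 2 zero eigenvalues correspond to the 2 connected components. There are 2 zeros in the spectrum, matching the 2 components.

[0, 0, 1, 3, 4]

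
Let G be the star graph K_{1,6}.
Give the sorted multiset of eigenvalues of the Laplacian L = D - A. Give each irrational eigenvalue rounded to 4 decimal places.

The graph has 7 vertices and degree multiset [6, 1, 1, 1, 1, 1, 1]; D is the diagonal matrix of degrees and L = D - A. The multiplicity of 0 as a Laplacian eigenvalue equals the number of connected components. The single zero eigenvalue shows the graph is connected. The eigenvalues sum to 12, which equals trace(L) = 2|E|.

[0, 1, 1, 1, 1, 1, 7]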